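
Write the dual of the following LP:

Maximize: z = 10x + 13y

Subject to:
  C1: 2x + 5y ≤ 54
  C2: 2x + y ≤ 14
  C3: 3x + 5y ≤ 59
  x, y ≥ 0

Primal max cᵀx s.t. Ax ≤ b, x ≥ 0  →  Dual min bᵀy s.t. Aᵀy ≥ c, y ≥ 0.

Minimize: z = 54y1 + 14y2 + 59y3

Subject to:
  2y1 + 2y2 + 3y3 ≥ 10
  5y1 + y2 + 5y3 ≥ 13
  y1, y2, y3 ≥ 0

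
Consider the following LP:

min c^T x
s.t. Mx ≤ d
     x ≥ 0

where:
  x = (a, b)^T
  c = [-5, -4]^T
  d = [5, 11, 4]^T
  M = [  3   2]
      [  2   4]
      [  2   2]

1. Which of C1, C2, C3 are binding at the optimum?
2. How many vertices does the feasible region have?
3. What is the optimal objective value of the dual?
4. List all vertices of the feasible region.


1. C1, C3
2. 4
3. -9
4. (0, 0), (1.667, 0), (1, 1), (0, 2)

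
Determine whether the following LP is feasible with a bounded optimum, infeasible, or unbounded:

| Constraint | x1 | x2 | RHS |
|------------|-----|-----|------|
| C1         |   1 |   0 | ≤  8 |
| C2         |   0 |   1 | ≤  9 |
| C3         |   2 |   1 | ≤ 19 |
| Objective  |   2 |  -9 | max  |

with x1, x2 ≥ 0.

Feasible with a bounded optimal solution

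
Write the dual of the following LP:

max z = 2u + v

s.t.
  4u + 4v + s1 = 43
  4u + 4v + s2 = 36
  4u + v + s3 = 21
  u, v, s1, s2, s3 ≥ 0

Primal max cᵀx s.t. Ax ≤ b, x ≥ 0  →  Dual min bᵀy s.t. Aᵀy ≥ c, y ≥ 0.

Minimize: z = 43y1 + 36y2 + 21y3

Subject to:
  4y1 + 4y2 + 4y3 ≥ 2
  4y1 + 4y2 + y3 ≥ 1
  y1, y2, y3 ≥ 0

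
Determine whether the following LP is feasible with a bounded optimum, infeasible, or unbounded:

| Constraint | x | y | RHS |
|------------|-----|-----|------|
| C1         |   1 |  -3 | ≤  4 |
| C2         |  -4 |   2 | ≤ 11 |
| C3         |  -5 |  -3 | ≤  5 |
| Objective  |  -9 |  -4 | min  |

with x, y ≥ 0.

Unbounded (objective can decrease without bound)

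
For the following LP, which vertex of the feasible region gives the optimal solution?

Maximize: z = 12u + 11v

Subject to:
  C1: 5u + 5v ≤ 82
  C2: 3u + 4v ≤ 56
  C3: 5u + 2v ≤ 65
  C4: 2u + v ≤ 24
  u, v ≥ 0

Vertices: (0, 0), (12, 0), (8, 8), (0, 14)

Evaluate the objective at each vertex of the feasible region:
  z(0, 0) = 0
  z(12, 0) = 144
  z(8, 8) = 184  ←
  z(0, 14) = 154
The maximum is at u = 8, v = 8.

(8, 8)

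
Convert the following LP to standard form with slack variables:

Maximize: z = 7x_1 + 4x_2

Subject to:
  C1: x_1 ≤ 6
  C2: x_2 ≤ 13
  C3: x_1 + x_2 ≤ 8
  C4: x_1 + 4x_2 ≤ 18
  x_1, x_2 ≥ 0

max z = 7x_1 + 4x_2

s.t.
  x_1 + s1 = 6
  x_2 + s2 = 13
  x_1 + x_2 + s3 = 8
  x_1 + 4x_2 + s4 = 18
  x_1, x_2, s1, s2, s3, s4 ≥ 0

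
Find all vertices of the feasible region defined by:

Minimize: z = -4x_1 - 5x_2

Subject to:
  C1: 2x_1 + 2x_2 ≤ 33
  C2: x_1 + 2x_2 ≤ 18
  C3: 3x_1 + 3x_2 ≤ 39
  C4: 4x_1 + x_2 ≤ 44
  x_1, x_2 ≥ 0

(0, 0), (11, 0), (10.33, 2.667), (8, 5), (0, 9)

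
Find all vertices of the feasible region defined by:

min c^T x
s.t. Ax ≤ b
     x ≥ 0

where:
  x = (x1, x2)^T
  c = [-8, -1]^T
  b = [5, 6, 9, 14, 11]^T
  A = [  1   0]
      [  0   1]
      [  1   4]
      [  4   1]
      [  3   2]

(0, 0), (3.5, 0), (3.4, 0.4), (2.6, 1.6), (0, 2.25)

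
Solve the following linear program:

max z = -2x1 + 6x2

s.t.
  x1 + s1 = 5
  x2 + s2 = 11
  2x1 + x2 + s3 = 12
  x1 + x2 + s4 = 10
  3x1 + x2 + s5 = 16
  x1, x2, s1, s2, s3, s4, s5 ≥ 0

Evaluate the objective at each vertex of the feasible region:
  z(0, 0) = 0
  z(5, 0) = -10
  z(5, 1) = -4
  z(4, 4) = 16
  z(2, 8) = 44
  z(0, 10) = 60  ←
The maximum is at x1 = 0, x2 = 10.

x1 = 0, x2 = 10, z = 60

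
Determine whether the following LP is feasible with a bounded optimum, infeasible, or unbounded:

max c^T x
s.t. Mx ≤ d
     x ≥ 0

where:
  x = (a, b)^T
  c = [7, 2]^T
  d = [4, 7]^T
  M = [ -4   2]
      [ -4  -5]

Unbounded (objective can increase without bound)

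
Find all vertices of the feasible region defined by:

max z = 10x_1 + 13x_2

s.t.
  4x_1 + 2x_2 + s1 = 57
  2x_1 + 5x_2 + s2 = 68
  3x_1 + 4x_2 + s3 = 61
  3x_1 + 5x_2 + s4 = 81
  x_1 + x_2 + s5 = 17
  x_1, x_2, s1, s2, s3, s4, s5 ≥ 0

(0, 0), (14.25, 0), (11.5, 5.5), (7, 10), (4.714, 11.71), (0, 13.6)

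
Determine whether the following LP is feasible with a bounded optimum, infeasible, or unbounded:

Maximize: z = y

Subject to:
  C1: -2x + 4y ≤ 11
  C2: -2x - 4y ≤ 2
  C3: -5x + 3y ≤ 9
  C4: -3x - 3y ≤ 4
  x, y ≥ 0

Unbounded (objective can increase without bound)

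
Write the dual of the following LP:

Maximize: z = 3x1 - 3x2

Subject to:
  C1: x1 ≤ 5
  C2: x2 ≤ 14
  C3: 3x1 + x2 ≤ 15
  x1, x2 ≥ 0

Primal max cᵀx s.t. Ax ≤ b, x ≥ 0  →  Dual min bᵀy s.t. Aᵀy ≥ c, y ≥ 0.

Minimize: z = 5y1 + 14y2 + 15y3

Subject to:
  y1 + 3y3 ≥ 3
  y2 + y3 ≥ -3
  y1, y2, y3 ≥ 0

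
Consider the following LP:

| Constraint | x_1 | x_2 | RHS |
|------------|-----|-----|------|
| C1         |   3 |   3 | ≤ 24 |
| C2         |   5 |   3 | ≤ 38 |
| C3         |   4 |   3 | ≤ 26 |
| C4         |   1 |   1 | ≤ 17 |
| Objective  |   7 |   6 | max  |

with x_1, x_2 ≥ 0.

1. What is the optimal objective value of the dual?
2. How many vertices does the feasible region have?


1. 50
2. 4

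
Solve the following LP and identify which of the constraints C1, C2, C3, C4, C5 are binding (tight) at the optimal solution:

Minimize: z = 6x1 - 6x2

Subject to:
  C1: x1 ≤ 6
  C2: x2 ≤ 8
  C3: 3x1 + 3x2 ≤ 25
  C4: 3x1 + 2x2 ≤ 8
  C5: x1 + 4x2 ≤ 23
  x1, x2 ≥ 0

At x1 = 0, x2 = 4, compute slack b - a·x for each constraint:
  C1: 6 − 0 = 6  (slack)
  C2: 8 − 4 = 4  (slack)
  C3: 25 − 12 = 13  (slack)
  C4: 8 − 8 = 0  (binding)
  C5: 23 − 16 = 7  (slack)

Optimal: x1 = 0, x2 = 4
Binding: C4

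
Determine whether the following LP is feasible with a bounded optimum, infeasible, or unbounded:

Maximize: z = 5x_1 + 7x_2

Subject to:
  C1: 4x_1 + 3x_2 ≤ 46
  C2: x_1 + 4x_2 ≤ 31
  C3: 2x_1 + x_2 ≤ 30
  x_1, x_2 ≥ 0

Feasible with a bounded optimal solution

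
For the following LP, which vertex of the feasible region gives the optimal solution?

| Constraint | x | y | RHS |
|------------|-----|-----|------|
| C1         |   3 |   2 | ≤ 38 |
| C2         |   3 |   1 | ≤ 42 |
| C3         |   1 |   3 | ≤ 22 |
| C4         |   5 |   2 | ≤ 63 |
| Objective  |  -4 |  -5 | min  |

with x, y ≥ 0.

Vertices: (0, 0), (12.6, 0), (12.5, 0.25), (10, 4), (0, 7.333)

Evaluate the objective at each vertex of the feasible region:
  z(0, 0) = 0
  z(12.6, 0) = -50.4
  z(12.5, 0.25) = -51.25
  z(10, 4) = -60  ←
  z(0, 7.333) = -36.67
The minimum is at x = 10, y = 4.

(10, 4)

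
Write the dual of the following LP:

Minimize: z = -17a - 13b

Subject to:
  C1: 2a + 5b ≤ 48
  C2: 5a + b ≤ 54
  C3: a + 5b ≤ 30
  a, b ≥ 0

Primal min cᵀx s.t. Ax ≤ b, x ≥ 0  →  Dual max −bᵀy s.t. Aᵀy ≥ −c, y ≥ 0.

Maximize: z = -48y1 - 54y2 - 30y3

Subject to:
  2y1 + 5y2 + y3 ≥ 17
  5y1 + y2 + 5y3 ≥ 13
  y1, y2, y3 ≥ 0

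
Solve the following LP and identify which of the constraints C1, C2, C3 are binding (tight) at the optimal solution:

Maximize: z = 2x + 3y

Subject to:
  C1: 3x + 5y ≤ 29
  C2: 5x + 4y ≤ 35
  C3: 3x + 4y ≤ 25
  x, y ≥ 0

At x = 3, y = 4, compute slack b - a·x for each constraint:
  C1: 29 − 29 = 0  (binding)
  C2: 35 − 31 = 4  (slack)
  C3: 25 − 25 = 0  (binding)

Optimal: x = 3, y = 4
Binding: C1, C3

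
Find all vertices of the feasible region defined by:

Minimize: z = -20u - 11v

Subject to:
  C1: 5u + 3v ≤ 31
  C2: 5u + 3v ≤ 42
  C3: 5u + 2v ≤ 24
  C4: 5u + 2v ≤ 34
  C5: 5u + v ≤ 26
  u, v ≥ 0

(0, 0), (4.8, 0), (2, 7), (0, 10.33)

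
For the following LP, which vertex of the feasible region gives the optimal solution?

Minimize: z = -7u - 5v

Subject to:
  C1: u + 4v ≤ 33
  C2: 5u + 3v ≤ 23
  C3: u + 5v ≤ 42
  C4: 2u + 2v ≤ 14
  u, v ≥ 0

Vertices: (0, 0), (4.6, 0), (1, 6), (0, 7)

Evaluate the objective at each vertex of the feasible region:
  z(0, 0) = 0
  z(4.6, 0) = -32.2
  z(1, 6) = -37  ←
  z(0, 7) = -35
The minimum is at u = 1, v = 6.

(1, 6)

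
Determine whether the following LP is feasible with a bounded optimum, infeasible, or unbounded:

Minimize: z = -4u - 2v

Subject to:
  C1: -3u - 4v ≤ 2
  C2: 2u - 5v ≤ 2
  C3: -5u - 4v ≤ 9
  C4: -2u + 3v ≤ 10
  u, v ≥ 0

Unbounded (objective can decrease without bound)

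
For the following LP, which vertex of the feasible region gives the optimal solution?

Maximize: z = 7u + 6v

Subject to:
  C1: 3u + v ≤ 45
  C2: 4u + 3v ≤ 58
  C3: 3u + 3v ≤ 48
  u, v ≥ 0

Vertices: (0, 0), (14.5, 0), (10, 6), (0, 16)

Evaluate the objective at each vertex of the feasible region:
  z(0, 0) = 0
  z(14.5, 0) = 101.5
  z(10, 6) = 106  ←
  z(0, 16) = 96
The maximum is at u = 10, v = 6.

(10, 6)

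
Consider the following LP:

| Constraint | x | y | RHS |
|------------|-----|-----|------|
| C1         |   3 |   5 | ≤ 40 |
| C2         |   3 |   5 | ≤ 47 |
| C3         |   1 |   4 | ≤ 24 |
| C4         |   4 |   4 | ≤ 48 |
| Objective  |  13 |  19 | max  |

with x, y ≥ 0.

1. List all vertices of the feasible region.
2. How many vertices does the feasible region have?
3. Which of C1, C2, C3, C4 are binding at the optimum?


1. (0, 0), (12, 0), (10, 2), (5.714, 4.571), (0, 6)
2. 5
3. C1, C4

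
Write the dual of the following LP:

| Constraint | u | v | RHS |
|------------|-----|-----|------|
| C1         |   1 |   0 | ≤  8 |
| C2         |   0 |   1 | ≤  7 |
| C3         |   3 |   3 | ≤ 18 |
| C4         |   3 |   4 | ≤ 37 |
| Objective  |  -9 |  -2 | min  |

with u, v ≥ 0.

Primal min cᵀx s.t. Ax ≤ b, x ≥ 0  →  Dual max −bᵀy s.t. Aᵀy ≥ −c, y ≥ 0.

Maximize: z = -8y1 - 7y2 - 18y3 - 37y4

Subject to:
  y1 + 3y3 + 3y4 ≥ 9
  y2 + 3y3 + 4y4 ≥ 2
  y1, y2, y3, y4 ≥ 0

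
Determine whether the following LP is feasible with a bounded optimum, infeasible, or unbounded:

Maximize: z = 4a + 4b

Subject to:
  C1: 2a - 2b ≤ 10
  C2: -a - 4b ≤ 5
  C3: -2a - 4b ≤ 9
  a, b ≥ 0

Unbounded (objective can increase without bound)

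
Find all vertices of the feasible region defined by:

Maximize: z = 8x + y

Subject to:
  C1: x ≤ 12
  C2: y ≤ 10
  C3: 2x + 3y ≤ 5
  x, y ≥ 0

(0, 0), (2.5, 0), (0, 1.667)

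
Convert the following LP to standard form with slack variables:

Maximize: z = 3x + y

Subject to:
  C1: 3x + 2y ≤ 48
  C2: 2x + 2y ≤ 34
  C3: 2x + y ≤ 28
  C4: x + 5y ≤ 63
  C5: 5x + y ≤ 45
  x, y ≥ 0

max z = 3x + y

s.t.
  3x + 2y + s1 = 48
  2x + 2y + s2 = 34
  2x + y + s3 = 28
  x + 5y + s4 = 63
  5x + y + s5 = 45
  x, y, s1, s2, s3, s4, s5 ≥ 0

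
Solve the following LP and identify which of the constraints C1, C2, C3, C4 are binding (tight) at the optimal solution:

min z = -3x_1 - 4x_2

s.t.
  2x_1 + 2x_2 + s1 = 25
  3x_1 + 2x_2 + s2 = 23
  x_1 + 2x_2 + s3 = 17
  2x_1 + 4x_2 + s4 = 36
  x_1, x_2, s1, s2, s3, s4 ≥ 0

At x_1 = 3, x_2 = 7, compute slack b - a·x for each constraint:
  C1: 25 − 20 = 5  (slack)
  C2: 23 − 23 = 0  (binding)
  C3: 17 − 17 = 0  (binding)
  C4: 36 − 34 = 2  (slack)

Optimal: x_1 = 3, x_2 = 7
Binding: C2, C3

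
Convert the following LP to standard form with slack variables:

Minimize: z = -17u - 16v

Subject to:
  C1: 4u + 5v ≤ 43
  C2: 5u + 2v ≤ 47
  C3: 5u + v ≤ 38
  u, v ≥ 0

min z = -17u - 16v

s.t.
  4u + 5v + s1 = 43
  5u + 2v + s2 = 47
  5u + v + s3 = 38
  u, v, s1, s2, s3 ≥ 0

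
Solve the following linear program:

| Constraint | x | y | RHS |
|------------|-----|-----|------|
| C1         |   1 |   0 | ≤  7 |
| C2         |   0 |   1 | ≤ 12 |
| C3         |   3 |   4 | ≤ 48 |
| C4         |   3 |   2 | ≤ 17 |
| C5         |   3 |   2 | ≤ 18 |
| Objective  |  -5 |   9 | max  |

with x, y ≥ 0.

Evaluate the objective at each vertex of the feasible region:
  z(0, 0) = 0
  z(5.667, 0) = -28.33
  z(0, 8.5) = 76.5  ←
The maximum is at x = 0, y = 8.5.

x = 0, y = 8.5, z = 76.5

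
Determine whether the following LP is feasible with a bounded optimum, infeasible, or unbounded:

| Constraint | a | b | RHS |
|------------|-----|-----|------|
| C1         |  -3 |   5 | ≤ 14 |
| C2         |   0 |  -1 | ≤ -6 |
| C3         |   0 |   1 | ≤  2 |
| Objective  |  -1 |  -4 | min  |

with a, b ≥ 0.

Infeasible (no feasible solution exists)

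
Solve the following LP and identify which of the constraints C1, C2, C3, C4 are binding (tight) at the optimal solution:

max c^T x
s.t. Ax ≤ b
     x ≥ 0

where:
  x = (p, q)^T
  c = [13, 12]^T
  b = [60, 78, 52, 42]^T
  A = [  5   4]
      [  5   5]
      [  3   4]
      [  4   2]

At p = 4, q = 10, compute slack b - a·x for each constraint:
  C1: 60 − 60 = 0  (binding)
  C2: 78 − 70 = 8  (slack)
  C3: 52 − 52 = 0  (binding)
  C4: 42 − 36 = 6  (slack)

Optimal: p = 4, q = 10
Binding: C1, C3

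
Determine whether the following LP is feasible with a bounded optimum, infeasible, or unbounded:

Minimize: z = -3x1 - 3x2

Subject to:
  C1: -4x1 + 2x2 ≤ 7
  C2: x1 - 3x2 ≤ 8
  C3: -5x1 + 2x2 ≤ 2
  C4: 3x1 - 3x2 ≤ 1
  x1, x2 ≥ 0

Unbounded (objective can decrease without bound)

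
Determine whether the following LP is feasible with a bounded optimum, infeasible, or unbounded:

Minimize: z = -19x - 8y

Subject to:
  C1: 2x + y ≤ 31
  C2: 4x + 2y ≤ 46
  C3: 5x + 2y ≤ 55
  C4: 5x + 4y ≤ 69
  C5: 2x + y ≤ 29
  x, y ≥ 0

Feasible with a bounded optimal solution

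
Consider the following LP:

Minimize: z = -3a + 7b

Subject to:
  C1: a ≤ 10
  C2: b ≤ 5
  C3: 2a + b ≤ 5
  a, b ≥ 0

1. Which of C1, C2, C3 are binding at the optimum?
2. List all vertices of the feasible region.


1. C3
2. (0, 0), (2.5, 0), (0, 5)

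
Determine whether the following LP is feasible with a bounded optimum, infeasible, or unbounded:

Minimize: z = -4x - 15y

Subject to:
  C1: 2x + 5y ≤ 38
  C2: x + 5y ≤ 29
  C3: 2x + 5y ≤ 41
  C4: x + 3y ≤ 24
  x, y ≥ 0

Feasible with a bounded optimal solution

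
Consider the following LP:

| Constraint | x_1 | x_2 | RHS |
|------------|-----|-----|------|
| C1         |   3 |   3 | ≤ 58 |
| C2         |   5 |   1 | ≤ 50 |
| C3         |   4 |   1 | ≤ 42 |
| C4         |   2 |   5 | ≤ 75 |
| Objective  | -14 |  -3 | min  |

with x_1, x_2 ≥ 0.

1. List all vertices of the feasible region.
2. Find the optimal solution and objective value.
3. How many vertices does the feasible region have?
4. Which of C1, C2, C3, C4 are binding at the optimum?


1. (0, 0), (10, 0), (8, 10), (7.556, 11.78), (7.222, 12.11), (0, 15)
2. x_1 = 8, x_2 = 10, z = -142
3. 6
4. C2, C3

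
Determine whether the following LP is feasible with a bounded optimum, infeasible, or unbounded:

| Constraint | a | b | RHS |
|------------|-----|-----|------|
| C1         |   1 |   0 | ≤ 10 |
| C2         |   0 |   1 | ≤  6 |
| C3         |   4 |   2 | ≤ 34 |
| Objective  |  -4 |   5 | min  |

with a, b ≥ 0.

Feasible with a bounded optimal solution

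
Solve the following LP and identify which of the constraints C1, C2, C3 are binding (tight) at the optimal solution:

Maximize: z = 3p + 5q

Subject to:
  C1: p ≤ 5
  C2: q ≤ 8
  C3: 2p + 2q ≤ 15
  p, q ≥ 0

At p = 0, q = 7.5, compute slack b - a·x for each constraint:
  C1: 5 − 0 = 5  (slack)
  C2: 8 − 7.5 = 0.5  (slack)
  C3: 15 − 15 = 0  (binding)

Optimal: p = 0, q = 7.5
Binding: C3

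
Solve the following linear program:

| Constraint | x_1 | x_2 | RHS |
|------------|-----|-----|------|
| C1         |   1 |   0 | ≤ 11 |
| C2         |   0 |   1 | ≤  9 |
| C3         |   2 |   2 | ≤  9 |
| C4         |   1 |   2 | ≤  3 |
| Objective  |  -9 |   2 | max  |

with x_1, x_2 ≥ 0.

Evaluate the objective at each vertex of the feasible region:
  z(0, 0) = 0
  z(3, 0) = -27
  z(0, 1.5) = 3  ←
The maximum is at x_1 = 0, x_2 = 1.5.

x_1 = 0, x_2 = 1.5, z = 3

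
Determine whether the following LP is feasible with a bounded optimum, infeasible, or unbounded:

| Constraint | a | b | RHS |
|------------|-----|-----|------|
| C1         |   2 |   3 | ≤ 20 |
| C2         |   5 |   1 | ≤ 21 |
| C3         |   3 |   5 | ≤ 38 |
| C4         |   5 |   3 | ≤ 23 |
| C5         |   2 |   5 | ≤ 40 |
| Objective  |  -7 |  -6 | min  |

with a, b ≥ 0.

Feasible with a bounded optimal solution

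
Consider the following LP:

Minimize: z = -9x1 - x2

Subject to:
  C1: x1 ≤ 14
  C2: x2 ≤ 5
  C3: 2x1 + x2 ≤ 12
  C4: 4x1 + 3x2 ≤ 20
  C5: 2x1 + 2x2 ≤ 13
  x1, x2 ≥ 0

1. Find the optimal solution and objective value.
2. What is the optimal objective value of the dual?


1. x1 = 5, x2 = 0, z = -45
2. -45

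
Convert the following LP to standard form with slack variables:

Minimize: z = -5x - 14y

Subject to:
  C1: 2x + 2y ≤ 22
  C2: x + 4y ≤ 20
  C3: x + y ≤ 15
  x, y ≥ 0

min z = -5x - 14y

s.t.
  2x + 2y + s1 = 22
  x + 4y + s2 = 20
  x + y + s3 = 15
  x, y, s1, s2, s3 ≥ 0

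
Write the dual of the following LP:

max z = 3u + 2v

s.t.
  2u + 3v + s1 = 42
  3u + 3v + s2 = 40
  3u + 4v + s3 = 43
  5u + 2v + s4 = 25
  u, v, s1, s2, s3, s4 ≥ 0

Primal max cᵀx s.t. Ax ≤ b, x ≥ 0  →  Dual min bᵀy s.t. Aᵀy ≥ c, y ≥ 0.

Minimize: z = 42y1 + 40y2 + 43y3 + 25y4

Subject to:
  2y1 + 3y2 + 3y3 + 5y4 ≥ 3
  3y1 + 3y2 + 4y3 + 2y4 ≥ 2
  y1, y2, y3, y4 ≥ 0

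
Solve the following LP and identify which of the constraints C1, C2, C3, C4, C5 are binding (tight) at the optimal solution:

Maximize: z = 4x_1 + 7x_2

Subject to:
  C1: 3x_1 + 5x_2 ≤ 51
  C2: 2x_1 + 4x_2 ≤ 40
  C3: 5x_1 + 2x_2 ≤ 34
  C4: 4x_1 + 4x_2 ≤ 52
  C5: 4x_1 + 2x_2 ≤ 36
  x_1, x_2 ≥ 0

At x_1 = 2, x_2 = 9, compute slack b - a·x for each constraint:
  C1: 51 − 51 = 0  (binding)
  C2: 40 − 40 = 0  (binding)
  C3: 34 − 28 = 6  (slack)
  C4: 52 − 44 = 8  (slack)
  C5: 36 − 26 = 10  (slack)

Optimal: x_1 = 2, x_2 = 9
Binding: C1, C2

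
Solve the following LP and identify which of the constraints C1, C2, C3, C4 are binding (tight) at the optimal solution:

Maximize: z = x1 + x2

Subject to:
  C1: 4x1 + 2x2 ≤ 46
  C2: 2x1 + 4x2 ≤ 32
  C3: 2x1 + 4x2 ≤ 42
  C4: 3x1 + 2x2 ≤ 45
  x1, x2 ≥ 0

At x1 = 10, x2 = 3, compute slack b - a·x for each constraint:
  C1: 46 − 46 = 0  (binding)
  C2: 32 − 32 = 0  (binding)
  C3: 42 − 32 = 10  (slack)
  C4: 45 − 36 = 9  (slack)

Optimal: x1 = 10, x2 = 3
Binding: C1, C2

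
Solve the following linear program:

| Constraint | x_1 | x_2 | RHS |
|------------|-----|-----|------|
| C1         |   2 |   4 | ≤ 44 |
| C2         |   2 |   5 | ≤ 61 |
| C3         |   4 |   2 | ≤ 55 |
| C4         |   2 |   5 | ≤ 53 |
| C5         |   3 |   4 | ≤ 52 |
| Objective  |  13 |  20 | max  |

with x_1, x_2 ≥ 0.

Evaluate the objective at each vertex of the feasible region:
  z(0, 0) = 0
  z(13.75, 0) = 178.8
  z(11.6, 4.3) = 236.8
  z(8, 7) = 244  ←
  z(4, 9) = 232
  z(0, 10.6) = 212
The maximum is at x_1 = 8, x_2 = 7.

x_1 = 8, x_2 = 7, z = 244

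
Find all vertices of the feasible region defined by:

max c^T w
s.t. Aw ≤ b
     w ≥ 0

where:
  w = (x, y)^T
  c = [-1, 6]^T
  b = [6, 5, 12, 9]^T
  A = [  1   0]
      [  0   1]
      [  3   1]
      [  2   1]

(0, 0), (4, 0), (3, 3), (2, 5), (0, 5)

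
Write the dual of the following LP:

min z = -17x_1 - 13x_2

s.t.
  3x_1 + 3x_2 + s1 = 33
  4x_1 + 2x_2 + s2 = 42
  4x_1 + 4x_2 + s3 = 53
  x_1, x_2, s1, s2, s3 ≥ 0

Primal min cᵀx s.t. Ax ≤ b, x ≥ 0  →  Dual max −bᵀy s.t. Aᵀy ≥ −c, y ≥ 0.

Maximize: z = -33y1 - 42y2 - 53y3

Subject to:
  3y1 + 4y2 + 4y3 ≥ 17
  3y1 + 2y2 + 4y3 ≥ 13
  y1, y2, y3 ≥ 0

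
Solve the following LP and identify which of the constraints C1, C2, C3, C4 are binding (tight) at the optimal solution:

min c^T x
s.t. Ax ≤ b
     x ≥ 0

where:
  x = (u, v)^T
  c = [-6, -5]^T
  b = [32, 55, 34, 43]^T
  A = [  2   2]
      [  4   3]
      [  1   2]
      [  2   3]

At u = 7, v = 9, compute slack b - a·x for each constraint:
  C1: 32 − 32 = 0  (binding)
  C2: 55 − 55 = 0  (binding)
  C3: 34 − 25 = 9  (slack)
  C4: 43 − 41 = 2  (slack)

Optimal: u = 7, v = 9
Binding: C1, C2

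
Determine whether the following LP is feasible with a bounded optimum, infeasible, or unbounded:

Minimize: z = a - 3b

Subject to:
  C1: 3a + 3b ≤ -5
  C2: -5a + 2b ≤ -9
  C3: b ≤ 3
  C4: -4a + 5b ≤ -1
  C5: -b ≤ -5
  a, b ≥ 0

Infeasible (no feasible solution exists)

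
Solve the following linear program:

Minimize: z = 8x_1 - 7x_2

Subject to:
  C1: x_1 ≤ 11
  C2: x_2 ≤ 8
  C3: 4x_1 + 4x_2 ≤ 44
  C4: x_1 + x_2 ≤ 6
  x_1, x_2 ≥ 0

Evaluate the objective at each vertex of the feasible region:
  z(0, 0) = 0
  z(6, 0) = 48
  z(0, 6) = -42  ←
The minimum is at x_1 = 0, x_2 = 6.

x_1 = 0, x_2 = 6, z = -42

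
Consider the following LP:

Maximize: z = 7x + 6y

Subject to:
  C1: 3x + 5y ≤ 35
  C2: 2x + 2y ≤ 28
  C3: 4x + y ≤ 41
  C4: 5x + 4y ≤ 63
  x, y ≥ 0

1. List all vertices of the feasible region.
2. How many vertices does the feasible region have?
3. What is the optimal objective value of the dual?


1. (0, 0), (10.25, 0), (10, 1), (0, 7)
2. 4
3. 76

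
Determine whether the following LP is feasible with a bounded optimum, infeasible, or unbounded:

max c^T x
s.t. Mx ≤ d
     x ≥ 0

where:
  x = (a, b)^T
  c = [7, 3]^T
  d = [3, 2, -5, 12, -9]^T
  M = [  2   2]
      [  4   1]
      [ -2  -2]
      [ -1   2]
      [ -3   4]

Infeasible (no feasible solution exists)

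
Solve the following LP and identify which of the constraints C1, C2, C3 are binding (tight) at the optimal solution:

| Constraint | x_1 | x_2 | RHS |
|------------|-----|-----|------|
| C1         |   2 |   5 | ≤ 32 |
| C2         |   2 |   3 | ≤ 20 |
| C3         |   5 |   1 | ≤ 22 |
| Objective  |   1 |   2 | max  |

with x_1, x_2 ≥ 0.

At x_1 = 1, x_2 = 6, compute slack b - a·x for each constraint:
  C1: 32 − 32 = 0  (binding)
  C2: 20 − 20 = 0  (binding)
  C3: 22 − 11 = 11  (slack)

Optimal: x_1 = 1, x_2 = 6
Binding: C1, C2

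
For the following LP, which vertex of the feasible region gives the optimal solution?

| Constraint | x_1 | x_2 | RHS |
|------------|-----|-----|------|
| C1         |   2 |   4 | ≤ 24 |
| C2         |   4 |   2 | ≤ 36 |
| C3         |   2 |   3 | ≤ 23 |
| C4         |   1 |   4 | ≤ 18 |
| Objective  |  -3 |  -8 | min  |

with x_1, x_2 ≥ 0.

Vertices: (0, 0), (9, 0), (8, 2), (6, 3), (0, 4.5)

Evaluate the objective at each vertex of the feasible region:
  z(0, 0) = 0
  z(9, 0) = -27
  z(8, 2) = -40
  z(6, 3) = -42  ←
  z(0, 4.5) = -36
The minimum is at x_1 = 6, x_2 = 3.

(6, 3)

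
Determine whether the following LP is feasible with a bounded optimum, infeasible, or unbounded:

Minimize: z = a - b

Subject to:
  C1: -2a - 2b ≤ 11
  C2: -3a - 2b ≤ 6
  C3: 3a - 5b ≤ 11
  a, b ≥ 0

Unbounded (objective can decrease without bound)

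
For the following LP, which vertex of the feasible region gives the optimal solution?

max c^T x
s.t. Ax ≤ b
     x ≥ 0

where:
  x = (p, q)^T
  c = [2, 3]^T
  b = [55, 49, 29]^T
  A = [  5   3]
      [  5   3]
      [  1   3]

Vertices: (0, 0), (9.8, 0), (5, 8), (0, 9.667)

Evaluate the objective at each vertex of the feasible region:
  z(0, 0) = 0
  z(9.8, 0) = 19.6
  z(5, 8) = 34  ←
  z(0, 9.667) = 29
The maximum is at p = 5, q = 8.

(5, 8)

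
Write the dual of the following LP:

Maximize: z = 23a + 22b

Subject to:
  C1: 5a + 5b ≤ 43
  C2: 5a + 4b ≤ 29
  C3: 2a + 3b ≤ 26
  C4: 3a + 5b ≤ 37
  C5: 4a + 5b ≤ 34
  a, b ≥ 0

Primal max cᵀx s.t. Ax ≤ b, x ≥ 0  →  Dual min bᵀy s.t. Aᵀy ≥ c, y ≥ 0.

Minimize: z = 43y1 + 29y2 + 26y3 + 37y4 + 34y5

Subject to:
  5y1 + 5y2 + 2y3 + 3y4 + 4y5 ≥ 23
  5y1 + 4y2 + 3y3 + 5y4 + 5y5 ≥ 22
  y1, y2, y3, y4, y5 ≥ 0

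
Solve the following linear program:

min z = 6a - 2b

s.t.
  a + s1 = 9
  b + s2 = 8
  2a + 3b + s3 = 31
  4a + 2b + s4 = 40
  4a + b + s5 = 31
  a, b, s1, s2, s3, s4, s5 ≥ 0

Evaluate the objective at each vertex of the feasible region:
  z(0, 0) = 0
  z(7.75, 0) = 46.5
  z(6.2, 6.2) = 24.8
  z(3.5, 8) = 5
  z(0, 8) = -16  ←
The minimum is at a = 0, b = 8.

a = 0, b = 8, z = -16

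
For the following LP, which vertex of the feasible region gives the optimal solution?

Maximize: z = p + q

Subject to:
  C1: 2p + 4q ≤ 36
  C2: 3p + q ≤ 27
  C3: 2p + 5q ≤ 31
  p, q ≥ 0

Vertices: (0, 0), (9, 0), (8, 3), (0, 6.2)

Evaluate the objective at each vertex of the feasible region:
  z(0, 0) = 0
  z(9, 0) = 9
  z(8, 3) = 11  ←
  z(0, 6.2) = 6.2
The maximum is at p = 8, q = 3.

(8, 3)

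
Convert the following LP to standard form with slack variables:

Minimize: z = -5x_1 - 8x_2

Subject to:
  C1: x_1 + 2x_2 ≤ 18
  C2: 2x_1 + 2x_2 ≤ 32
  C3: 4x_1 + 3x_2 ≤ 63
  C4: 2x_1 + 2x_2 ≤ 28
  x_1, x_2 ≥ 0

min z = -5x_1 - 8x_2

s.t.
  x_1 + 2x_2 + s1 = 18
  2x_1 + 2x_2 + s2 = 32
  4x_1 + 3x_2 + s3 = 63
  2x_1 + 2x_2 + s4 = 28
  x_1, x_2, s1, s2, s3, s4 ≥ 0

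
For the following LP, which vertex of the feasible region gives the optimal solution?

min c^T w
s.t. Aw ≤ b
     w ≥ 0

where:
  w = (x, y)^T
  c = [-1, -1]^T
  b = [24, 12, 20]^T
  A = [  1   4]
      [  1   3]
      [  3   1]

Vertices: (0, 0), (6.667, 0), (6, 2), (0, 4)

Evaluate the objective at each vertex of the feasible region:
  z(0, 0) = 0
  z(6.667, 0) = -6.667
  z(6, 2) = -8  ←
  z(0, 4) = -4
The minimum is at x = 6, y = 2.

(6, 2)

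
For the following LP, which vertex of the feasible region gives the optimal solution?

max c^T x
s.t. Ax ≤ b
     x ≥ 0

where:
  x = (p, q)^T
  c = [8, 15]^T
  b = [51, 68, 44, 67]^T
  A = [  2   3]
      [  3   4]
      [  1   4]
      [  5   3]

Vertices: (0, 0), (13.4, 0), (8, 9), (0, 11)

Evaluate the objective at each vertex of the feasible region:
  z(0, 0) = 0
  z(13.4, 0) = 107.2
  z(8, 9) = 199  ←
  z(0, 11) = 165
The maximum is at p = 8, q = 9.

(8, 9)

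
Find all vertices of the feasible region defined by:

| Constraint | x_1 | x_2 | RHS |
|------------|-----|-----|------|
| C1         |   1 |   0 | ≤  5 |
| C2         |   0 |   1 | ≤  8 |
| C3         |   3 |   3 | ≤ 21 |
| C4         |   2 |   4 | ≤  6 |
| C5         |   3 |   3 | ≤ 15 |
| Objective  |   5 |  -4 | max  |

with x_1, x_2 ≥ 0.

(0, 0), (3, 0), (0, 1.5)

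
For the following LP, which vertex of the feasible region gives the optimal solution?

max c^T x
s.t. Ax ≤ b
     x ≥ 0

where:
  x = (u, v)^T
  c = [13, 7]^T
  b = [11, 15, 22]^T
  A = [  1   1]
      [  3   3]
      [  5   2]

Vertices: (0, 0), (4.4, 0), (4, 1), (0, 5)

Evaluate the objective at each vertex of the feasible region:
  z(0, 0) = 0
  z(4.4, 0) = 57.2
  z(4, 1) = 59  ←
  z(0, 5) = 35
The maximum is at u = 4, v = 1.

(4, 1)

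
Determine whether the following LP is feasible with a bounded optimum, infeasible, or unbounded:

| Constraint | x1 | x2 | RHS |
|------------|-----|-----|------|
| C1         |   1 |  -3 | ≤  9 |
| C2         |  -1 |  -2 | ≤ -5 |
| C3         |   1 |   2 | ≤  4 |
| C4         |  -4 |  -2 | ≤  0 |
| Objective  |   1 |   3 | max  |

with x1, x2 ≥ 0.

Infeasible (no feasible solution exists)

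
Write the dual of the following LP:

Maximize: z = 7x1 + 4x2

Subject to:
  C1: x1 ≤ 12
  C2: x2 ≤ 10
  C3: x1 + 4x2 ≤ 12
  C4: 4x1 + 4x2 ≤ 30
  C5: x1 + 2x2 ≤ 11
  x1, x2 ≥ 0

Primal max cᵀx s.t. Ax ≤ b, x ≥ 0  →  Dual min bᵀy s.t. Aᵀy ≥ c, y ≥ 0.

Minimize: z = 12y1 + 10y2 + 12y3 + 30y4 + 11y5

Subject to:
  y1 + y3 + 4y4 + y5 ≥ 7
  y2 + 4y3 + 4y4 + 2y5 ≥ 4
  y1, y2, y3, y4, y5 ≥ 0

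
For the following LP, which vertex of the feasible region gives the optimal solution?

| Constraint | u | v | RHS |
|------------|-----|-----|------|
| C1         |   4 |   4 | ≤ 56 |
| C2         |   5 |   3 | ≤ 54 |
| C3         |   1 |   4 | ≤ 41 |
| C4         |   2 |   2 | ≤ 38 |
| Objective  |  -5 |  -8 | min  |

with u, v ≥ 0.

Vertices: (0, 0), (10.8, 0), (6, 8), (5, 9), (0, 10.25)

Evaluate the objective at each vertex of the feasible region:
  z(0, 0) = 0
  z(10.8, 0) = -54
  z(6, 8) = -94
  z(5, 9) = -97  ←
  z(0, 10.25) = -82
The minimum is at u = 5, v = 9.

(5, 9)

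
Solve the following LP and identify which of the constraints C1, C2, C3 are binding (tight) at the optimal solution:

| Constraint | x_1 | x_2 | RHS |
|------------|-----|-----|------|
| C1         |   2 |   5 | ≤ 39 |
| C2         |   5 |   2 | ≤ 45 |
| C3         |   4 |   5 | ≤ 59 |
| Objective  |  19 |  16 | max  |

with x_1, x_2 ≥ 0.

At x_1 = 7, x_2 = 5, compute slack b - a·x for each constraint:
  C1: 39 − 39 = 0  (binding)
  C2: 45 − 45 = 0  (binding)
  C3: 59 − 53 = 6  (slack)

Optimal: x_1 = 7, x_2 = 5
Binding: C1, C2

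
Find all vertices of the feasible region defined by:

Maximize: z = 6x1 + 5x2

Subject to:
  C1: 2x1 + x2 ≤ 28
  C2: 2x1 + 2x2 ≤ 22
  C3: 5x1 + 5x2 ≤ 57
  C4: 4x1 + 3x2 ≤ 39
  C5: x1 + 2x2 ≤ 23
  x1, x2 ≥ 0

(0, 0), (9.75, 0), (6, 5), (0, 11)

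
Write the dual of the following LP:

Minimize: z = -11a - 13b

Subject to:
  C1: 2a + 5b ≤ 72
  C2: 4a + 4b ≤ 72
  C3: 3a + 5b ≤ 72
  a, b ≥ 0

Primal min cᵀx s.t. Ax ≤ b, x ≥ 0  →  Dual max −bᵀy s.t. Aᵀy ≥ −c, y ≥ 0.

Maximize: z = -72y1 - 72y2 - 72y3

Subject to:
  2y1 + 4y2 + 3y3 ≥ 11
  5y1 + 4y2 + 5y3 ≥ 13
  y1, y2, y3 ≥ 0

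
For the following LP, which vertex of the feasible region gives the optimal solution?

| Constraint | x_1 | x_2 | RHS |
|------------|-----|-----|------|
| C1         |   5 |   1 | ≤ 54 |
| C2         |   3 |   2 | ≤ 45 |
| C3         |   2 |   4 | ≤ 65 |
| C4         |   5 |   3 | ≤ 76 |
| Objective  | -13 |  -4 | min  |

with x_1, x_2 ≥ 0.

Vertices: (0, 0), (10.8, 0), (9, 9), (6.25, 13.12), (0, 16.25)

Evaluate the objective at each vertex of the feasible region:
  z(0, 0) = 0
  z(10.8, 0) = -140.4
  z(9, 9) = -153  ←
  z(6.25, 13.12) = -133.8
  z(0, 16.25) = -65
The minimum is at x_1 = 9, x_2 = 9.

(9, 9)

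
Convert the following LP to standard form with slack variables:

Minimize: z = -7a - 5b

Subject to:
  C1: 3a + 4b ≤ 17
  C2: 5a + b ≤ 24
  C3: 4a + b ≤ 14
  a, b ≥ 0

min z = -7a - 5b

s.t.
  3a + 4b + s1 = 17
  5a + b + s2 = 24
  4a + b + s3 = 14
  a, b, s1, s2, s3 ≥ 0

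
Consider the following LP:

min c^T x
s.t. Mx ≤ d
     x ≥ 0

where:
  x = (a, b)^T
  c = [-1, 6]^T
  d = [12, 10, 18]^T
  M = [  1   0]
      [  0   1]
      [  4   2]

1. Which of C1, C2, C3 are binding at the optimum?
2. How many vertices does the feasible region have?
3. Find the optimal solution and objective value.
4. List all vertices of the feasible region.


1. C3
2. 3
3. a = 4.5, b = 0, z = -4.5
4. (0, 0), (4.5, 0), (0, 9)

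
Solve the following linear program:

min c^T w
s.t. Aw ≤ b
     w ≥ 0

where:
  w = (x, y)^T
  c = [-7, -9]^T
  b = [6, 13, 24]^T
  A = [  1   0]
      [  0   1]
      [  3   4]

Evaluate the objective at each vertex of the feasible region:
  z(0, 0) = 0
  z(6, 0) = -42
  z(6, 1.5) = -55.5  ←
  z(0, 6) = -54
The minimum is at x = 6, y = 1.5.

x = 6, y = 1.5, z = -55.5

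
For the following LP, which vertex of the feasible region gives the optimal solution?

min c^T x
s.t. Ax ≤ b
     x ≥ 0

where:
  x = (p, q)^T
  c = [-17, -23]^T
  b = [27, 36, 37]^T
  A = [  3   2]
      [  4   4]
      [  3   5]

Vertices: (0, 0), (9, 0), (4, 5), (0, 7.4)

Evaluate the objective at each vertex of the feasible region:
  z(0, 0) = 0
  z(9, 0) = -153
  z(4, 5) = -183  ←
  z(0, 7.4) = -170.2
The minimum is at p = 4, q = 5.

(4, 5)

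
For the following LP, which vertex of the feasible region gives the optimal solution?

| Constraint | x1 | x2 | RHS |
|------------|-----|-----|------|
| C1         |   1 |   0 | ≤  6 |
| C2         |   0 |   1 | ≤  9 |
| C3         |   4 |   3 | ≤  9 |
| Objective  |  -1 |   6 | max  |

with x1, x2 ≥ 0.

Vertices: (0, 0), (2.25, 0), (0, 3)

Evaluate the objective at each vertex of the feasible region:
  z(0, 0) = 0
  z(2.25, 0) = -2.25
  z(0, 3) = 18  ←
The maximum is at x1 = 0, x2 = 3.

(0, 3)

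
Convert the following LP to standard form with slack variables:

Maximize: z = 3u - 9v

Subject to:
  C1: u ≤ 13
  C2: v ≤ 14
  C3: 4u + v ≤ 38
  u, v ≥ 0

max z = 3u - 9v

s.t.
  u + s1 = 13
  v + s2 = 14
  4u + v + s3 = 38
  u, v, s1, s2, s3 ≥ 0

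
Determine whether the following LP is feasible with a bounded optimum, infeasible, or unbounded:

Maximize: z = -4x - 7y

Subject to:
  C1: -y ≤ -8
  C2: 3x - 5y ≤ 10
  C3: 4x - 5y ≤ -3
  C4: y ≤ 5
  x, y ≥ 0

Infeasible (no feasible solution exists)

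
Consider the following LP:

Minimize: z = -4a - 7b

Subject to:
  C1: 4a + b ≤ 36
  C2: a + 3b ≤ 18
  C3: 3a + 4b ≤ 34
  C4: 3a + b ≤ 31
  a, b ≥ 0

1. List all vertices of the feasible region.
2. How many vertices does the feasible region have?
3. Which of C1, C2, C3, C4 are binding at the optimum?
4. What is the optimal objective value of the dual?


1. (0, 0), (9, 0), (8.462, 2.154), (6, 4), (0, 6)
2. 5
3. C2, C3
4. -52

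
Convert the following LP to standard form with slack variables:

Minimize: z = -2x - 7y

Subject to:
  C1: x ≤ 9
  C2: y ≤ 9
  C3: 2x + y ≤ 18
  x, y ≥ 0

min z = -2x - 7y

s.t.
  x + s1 = 9
  y + s2 = 9
  2x + y + s3 = 18
  x, y, s1, s2, s3 ≥ 0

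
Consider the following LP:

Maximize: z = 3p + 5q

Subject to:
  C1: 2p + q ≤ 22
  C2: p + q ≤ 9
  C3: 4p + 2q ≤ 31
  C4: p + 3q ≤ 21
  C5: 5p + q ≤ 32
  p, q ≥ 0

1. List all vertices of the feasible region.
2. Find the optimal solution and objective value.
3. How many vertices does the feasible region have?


1. (0, 0), (6.4, 0), (5.75, 3.25), (3, 6), (0, 7)
2. p = 3, q = 6, z = 39
3. 5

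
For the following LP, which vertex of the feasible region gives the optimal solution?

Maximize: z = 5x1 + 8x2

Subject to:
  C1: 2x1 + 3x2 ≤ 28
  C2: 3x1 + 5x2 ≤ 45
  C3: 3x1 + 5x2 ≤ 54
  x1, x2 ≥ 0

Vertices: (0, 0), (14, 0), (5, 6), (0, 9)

Evaluate the objective at each vertex of the feasible region:
  z(0, 0) = 0
  z(14, 0) = 70
  z(5, 6) = 73  ←
  z(0, 9) = 72
The maximum is at x1 = 5, x2 = 6.

(5, 6)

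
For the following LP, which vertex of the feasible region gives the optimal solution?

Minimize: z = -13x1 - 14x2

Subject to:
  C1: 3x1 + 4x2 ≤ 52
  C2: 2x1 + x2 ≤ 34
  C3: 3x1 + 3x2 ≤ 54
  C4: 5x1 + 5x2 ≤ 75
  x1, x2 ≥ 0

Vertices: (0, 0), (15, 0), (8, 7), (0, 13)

Evaluate the objective at each vertex of the feasible region:
  z(0, 0) = 0
  z(15, 0) = -195
  z(8, 7) = -202  ←
  z(0, 13) = -182
The minimum is at x1 = 8, x2 = 7.

(8, 7)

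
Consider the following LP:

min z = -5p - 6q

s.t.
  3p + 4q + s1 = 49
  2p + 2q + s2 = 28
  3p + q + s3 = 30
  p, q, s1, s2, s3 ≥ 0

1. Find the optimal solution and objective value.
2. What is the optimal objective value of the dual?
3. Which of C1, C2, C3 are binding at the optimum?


1. p = 7, q = 7, z = -77
2. -77
3. C1, C2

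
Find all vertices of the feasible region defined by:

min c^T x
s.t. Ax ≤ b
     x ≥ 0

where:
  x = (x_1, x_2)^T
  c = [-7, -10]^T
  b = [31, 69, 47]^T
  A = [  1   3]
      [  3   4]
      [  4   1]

(0, 0), (11.75, 0), (10, 7), (0, 10.33)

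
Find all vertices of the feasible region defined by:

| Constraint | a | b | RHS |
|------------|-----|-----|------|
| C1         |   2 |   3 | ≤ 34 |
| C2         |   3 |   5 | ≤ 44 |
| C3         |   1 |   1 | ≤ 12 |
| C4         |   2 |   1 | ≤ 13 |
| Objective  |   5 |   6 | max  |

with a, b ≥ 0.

(0, 0), (6.5, 0), (3, 7), (0, 8.8)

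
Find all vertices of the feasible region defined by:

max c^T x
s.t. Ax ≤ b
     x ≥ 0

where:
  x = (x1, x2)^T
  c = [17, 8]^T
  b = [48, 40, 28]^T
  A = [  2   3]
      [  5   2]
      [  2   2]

(0, 0), (8, 0), (4, 10), (0, 14)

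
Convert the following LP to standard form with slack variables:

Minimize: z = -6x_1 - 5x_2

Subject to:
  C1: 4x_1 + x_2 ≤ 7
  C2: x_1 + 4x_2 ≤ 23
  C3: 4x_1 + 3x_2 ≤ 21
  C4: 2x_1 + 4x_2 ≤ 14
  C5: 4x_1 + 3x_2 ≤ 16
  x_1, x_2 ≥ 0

min z = -6x_1 - 5x_2

s.t.
  4x_1 + x_2 + s1 = 7
  x_1 + 4x_2 + s2 = 23
  4x_1 + 3x_2 + s3 = 21
  2x_1 + 4x_2 + s4 = 14
  4x_1 + 3x_2 + s5 = 16
  x_1, x_2, s1, s2, s3, s4, s5 ≥ 0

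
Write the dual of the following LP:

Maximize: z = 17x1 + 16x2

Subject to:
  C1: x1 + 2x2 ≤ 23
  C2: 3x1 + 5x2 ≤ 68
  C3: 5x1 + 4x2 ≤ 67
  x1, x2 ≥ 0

Primal max cᵀx s.t. Ax ≤ b, x ≥ 0  →  Dual min bᵀy s.t. Aᵀy ≥ c, y ≥ 0.

Minimize: z = 23y1 + 68y2 + 67y3

Subject to:
  y1 + 3y2 + 5y3 ≥ 17
  2y1 + 5y2 + 4y3 ≥ 16
  y1, y2, y3 ≥ 0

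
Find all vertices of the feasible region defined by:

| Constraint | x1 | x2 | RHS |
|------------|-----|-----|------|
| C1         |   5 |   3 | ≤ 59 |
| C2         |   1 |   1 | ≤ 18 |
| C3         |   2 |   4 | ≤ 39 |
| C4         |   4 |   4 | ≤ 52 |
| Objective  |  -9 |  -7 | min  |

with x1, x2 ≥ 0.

(0, 0), (11.8, 0), (10, 3), (6.5, 6.5), (0, 9.75)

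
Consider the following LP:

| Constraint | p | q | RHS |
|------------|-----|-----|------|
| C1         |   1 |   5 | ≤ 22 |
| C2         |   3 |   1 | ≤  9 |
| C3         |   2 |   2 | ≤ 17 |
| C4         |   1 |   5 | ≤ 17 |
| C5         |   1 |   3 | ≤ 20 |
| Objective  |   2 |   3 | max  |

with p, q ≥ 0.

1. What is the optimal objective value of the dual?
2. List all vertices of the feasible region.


1. 13
2. (0, 0), (3, 0), (2, 3), (0, 3.4)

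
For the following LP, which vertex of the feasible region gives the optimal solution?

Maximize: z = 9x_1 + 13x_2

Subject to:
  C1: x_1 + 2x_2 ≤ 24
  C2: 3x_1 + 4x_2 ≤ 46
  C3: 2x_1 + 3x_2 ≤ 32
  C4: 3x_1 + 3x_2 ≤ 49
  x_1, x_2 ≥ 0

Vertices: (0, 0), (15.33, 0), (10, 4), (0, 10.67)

Evaluate the objective at each vertex of the feasible region:
  z(0, 0) = 0
  z(15.33, 0) = 138
  z(10, 4) = 142  ←
  z(0, 10.67) = 138.7
The maximum is at x_1 = 10, x_2 = 4.

(10, 4)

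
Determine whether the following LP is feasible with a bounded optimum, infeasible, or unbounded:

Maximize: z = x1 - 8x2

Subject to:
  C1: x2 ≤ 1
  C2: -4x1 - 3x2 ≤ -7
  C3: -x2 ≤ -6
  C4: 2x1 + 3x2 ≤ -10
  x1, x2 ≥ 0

Infeasible (no feasible solution exists)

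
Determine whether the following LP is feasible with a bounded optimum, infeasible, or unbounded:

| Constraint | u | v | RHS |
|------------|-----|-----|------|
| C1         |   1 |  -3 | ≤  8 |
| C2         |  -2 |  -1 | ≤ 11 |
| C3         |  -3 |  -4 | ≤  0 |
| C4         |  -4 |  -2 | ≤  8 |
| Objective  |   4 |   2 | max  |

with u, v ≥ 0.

Unbounded (objective can increase without bound)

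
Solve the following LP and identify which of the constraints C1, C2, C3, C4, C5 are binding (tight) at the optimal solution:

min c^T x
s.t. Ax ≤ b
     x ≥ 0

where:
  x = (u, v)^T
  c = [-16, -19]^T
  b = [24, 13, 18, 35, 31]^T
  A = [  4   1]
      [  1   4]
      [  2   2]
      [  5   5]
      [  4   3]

At u = 5, v = 2, compute slack b - a·x for each constraint:
  C1: 24 − 22 = 2  (slack)
  C2: 13 − 13 = 0  (binding)
  C3: 18 − 14 = 4  (slack)
  C4: 35 − 35 = 0  (binding)
  C5: 31 − 26 = 5  (slack)

Optimal: u = 5, v = 2
Binding: C2, C4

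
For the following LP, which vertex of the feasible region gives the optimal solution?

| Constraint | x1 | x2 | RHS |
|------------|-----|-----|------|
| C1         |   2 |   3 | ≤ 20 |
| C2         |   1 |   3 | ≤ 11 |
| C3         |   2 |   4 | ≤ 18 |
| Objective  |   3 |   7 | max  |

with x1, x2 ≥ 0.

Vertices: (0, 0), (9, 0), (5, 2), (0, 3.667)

Evaluate the objective at each vertex of the feasible region:
  z(0, 0) = 0
  z(9, 0) = 27
  z(5, 2) = 29  ←
  z(0, 3.667) = 25.67
The maximum is at x1 = 5, x2 = 2.

(5, 2)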